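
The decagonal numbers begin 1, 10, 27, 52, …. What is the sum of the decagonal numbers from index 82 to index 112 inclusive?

Σ i(4i−3) = 4Σi² − 3Σi over i = 82..112.
Σi = 6328 − 3321 = 3007 and Σi² = 474600 − 180441 = 294159.
4·294159 − 3·3007 = 1167615.

1167615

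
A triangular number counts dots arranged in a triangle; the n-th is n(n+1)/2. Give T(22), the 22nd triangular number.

253

The 22nd triangular number is n(n+1)/2 with n = 22.
22·23/2 = 506/2 = 253.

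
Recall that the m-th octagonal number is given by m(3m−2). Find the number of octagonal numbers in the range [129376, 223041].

The n-th octagonal number is n(3n−2).
Smallest index with value ≥ 129376: n = 208 (giving 129376).
Largest index with value ≤ 223041: n = 273 (giving 223041).
Indices 208 through 273: 66 terms.

66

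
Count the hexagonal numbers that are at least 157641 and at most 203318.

39

The n-th hexagonal number is n(2n−1).
Smallest index with value ≥ 157641: n = 281 (giving 157641).
Largest index with value ≤ 203318: n = 319 (giving 203203).
Indices 281 through 319: 39 terms.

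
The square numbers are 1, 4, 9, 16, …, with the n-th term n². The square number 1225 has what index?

35

We need n² = 1225, so n = √1225 = 35.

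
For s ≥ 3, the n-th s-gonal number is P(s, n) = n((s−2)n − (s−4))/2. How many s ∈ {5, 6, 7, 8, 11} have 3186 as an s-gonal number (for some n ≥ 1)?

2

s = 5: P(5, 46) = 3151 and P(5, 47) = 3290; 3186 is not s-gonal.
s = 6: P(6, 40) = 3160 and P(6, 41) = 3321; 3186 is not s-gonal.
s = 7: P(7, 36) = 3186. ✓
s = 8: P(8, 32) = 3008 and P(8, 33) = 3201; 3186 is not s-gonal.
s = 11: P(11, 27) = 3186. ✓
Hits: s ∈ {7, 11} → 2.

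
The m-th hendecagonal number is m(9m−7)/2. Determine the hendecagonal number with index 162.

The 162nd hendecagonal number is n(9n−7)/2 with n = 162.
162·(9·162 − 7)/2 = 162·1451/2 = 117531.

117531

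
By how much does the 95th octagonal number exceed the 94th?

Consecutive octagonal numbers differ by 6n − 5: here 6·95 − 5 = 565.

565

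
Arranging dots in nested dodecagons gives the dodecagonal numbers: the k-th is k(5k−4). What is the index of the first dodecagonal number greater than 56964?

108

Solve n(5n−4) > 56964 for integer n.
The largest n with value ≤ 56964 is 107 (since 56817 ≤ 56964 < 57888), so the first above is n = 108, value 57888.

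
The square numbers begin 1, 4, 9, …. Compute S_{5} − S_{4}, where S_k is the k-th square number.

9

n² − (n−1)² = 2n − 1, so 5² − 4² = 2·5 − 1 = 9.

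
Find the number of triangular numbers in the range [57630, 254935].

375

The n-th triangular number is n(n+1)/2.
Smallest index with value ≥ 57630: n = 339 (giving 57630).
Largest index with value ≤ 254935: n = 713 (giving 254541).
Indices 339 through 713: 375 terms.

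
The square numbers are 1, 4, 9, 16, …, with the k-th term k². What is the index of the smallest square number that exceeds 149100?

Solve n² > 149100 for integer n.
The largest n with value ≤ 149100 is 386 (since 148996 ≤ 149100 < 149769), so the first above is n = 387, value 149769.

387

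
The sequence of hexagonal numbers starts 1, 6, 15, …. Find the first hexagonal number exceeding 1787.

1891

Solve n(2n−1) > 1787 for integer n.
The largest n with value ≤ 1787 is 30 (since 1770 ≤ 1787 < 1891), so the first above is n = 31, value 1891.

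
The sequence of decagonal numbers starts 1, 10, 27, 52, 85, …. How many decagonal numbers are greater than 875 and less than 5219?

21

The n-th decagonal number is n(4n−3).
Smallest index with value > 875: n = 16 (giving 976).
Largest index with value < 5219: n = 36 (giving 5076).
Indices 16 through 36: 21 terms.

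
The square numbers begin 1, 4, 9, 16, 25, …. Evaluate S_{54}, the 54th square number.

2916

54² = 2916.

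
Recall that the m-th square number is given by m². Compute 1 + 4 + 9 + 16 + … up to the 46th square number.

Σ_{i=1}^{46} i² = 46·47·93/6 = 33511.

33511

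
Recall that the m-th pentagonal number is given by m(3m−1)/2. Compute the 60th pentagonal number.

5370

The 60th pentagonal number is n(3n−1)/2 with n = 60.
60·(3·60 − 1)/2 = 60·179/2 = 5370.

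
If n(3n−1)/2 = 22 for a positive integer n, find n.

Set n(3n−1)/2 = 22, giving 3n² − n − 44 = 0.
The discriminant is 1 + 24·22 = 529, and √529 = 23.
So n = (1 + 23) / 6 = 24/6 = 4.

4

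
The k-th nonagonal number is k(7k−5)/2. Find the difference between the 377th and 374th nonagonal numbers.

7878

377·(7·377 − 5)/2 = 496509 and 374·(7·374 − 5)/2 = 488631.
Difference: 496509 − 488631 = 7878.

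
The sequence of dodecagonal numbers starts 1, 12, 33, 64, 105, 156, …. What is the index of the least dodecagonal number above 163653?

182

Solve n(5n−4) > 163653 for integer n.
The largest n with value ≤ 163653 is 181 (since 163081 ≤ 163653 < 164892), so the first above is n = 182, value 164892.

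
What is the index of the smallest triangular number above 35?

8

Solve n(n+1)/2 > 35 for integer n.
The largest n with value ≤ 35 is 7 (since 28 ≤ 35 < 36), so the first above is n = 8, value 36.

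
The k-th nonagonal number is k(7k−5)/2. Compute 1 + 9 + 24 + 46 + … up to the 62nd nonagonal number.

Σ i(7i−5)/2 = (7Σi² − 5Σi) / 2 over i = 1..62.
Σi = 1953 and Σi² = 81375.
(7·81375 − 5·1953) / 2 = 559860/2 = 279930.

279930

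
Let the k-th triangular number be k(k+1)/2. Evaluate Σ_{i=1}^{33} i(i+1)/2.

Σ i(i+1)/2 = (Σi² + Σi) / 2 over i = 1..33.
Σi = 561 and Σi² = 12529.
(1·12529 + 1·561) / 2 = 13090/2 = 6545.

6545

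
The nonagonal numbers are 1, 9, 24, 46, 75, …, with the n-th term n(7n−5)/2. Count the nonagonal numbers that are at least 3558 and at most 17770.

The n-th nonagonal number is n(7n−5)/2.
Smallest index with value ≥ 3558: n = 33 (giving 3729).
Largest index with value ≤ 17770: n = 71 (giving 17466).
Indices 33 through 71: 39 terms.

39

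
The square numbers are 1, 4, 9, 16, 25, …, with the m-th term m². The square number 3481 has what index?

59

We need n² = 3481, so n = √3481 = 59.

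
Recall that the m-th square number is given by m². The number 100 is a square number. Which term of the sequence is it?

10

We need n² = 100, so n = √100 = 10.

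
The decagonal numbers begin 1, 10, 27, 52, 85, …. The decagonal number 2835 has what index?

Set n(4n−3) = 2835, giving 4n² − 3n − 2835 = 0.
So n = (3 + 213) / 8 = 216/8 = 27.

27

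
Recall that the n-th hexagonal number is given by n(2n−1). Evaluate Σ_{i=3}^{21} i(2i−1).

6384

Σ i(2i−1) = 2Σi² − Σi over i = 3..21.
Σi = 231 − 3 = 228 and Σi² = 3311 − 5 = 3306.
2·3306 − 1·228 = 6384.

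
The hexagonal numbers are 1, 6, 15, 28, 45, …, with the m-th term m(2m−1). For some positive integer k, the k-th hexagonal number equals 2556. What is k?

Set n(2n−1) = 2556, giving 2n² − n − 2556 = 0.
The discriminant is 1 + 8·2556 = 20449, and √20449 = 143.
So n = (1 + 143) / 4 = 144/4 = 36.

36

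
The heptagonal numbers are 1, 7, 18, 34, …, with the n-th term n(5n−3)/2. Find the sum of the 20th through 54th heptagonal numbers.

126770

Σ i(5i−3)/2 = (5Σi² − 3Σi) / 2 over i = 20..54.
Σi = 1485 − 190 = 1295 and Σi² = 53955 − 2470 = 51485.
(5·51485 − 3·1295) / 2 = 253540/2 = 126770.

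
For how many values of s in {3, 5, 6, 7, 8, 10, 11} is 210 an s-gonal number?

2

s = 3: P(3, 20) = 210. ✓
s = 5: P(5, 12) = 210. ✓
s = 6: P(6, 10) = 190 and P(6, 11) = 231; 210 is not s-gonal.
s = 7: P(7, 9) = 189 and P(7, 10) = 235; 210 is not s-gonal.
s = 8: P(8, 8) = 176 and P(8, 9) = 225; 210 is not s-gonal.
s = 10: P(10, 7) = 175 and P(10, 8) = 232; 210 is not s-gonal.
s = 11: P(11, 7) = 196 and P(11, 8) = 260; 210 is not s-gonal.
Hits: s ∈ {3, 5} → 2.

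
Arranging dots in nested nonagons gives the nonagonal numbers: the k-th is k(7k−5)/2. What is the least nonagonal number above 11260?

Solve n(7n−5)/2 > 11260 for integer n.
The largest n with value ≤ 11260 is 57 (since 11229 ≤ 11260 < 11629), so the first above is n = 58, value 11629.

11629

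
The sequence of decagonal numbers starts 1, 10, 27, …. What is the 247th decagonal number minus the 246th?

Consecutive decagonal numbers differ by 8n − 7: here 8·247 − 7 = 1969.

1969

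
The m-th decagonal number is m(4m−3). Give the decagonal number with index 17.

1105

17·(4·17 − 3) = 17·65 = 1105.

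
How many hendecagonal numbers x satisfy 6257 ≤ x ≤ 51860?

The n-th hendecagonal number is n(9n−7)/2.
Smallest index with value ≥ 6257: n = 38 (giving 6365).
Largest index with value ≤ 51860: n = 107 (giving 51146).
Indices 38 through 107: 70 terms.

70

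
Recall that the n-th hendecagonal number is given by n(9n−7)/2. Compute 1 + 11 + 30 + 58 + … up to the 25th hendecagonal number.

Σ i(9i−7)/2 = (9Σi² − 7Σi) / 2 over i = 1..25.
Σi = 325 and Σi² = 5525.
(9·5525 − 7·325) / 2 = 47450/2 = 23725.

23725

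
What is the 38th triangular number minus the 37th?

Consecutive triangular numbers differ by n: T_{38} − T_{37} = 38.

38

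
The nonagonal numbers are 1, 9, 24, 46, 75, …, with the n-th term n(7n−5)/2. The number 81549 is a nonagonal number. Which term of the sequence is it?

Set n(7n−5)/2 = 81549, giving 7n² − 5n − 163098 = 0.
So n = (5 + 2137) / 14 = 2142/14 = 153.
Check: 153·(7·153 − 5)/2 = 81549. ✓

153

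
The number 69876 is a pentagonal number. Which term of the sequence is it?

Set n(3n−1)/2 = 69876, giving 3n² − n − 139752 = 0.
The discriminant is 1 + 24·69876 = 1677025, and √1677025 = 1295.
So n = (1 + 1295) / 6 = 1296/6 = 216.

216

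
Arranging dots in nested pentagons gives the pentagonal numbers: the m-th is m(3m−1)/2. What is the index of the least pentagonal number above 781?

23

Solve n(3n−1)/2 > 781 for integer n.
The largest n with value ≤ 781 is 22 (since 715 ≤ 781 < 782), so the first above is n = 23, value 782.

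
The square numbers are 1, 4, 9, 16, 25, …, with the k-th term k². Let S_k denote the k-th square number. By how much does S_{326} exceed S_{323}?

1947

326² = 106276 and 323² = 104329.
Difference: 106276 − 104329 = 1947.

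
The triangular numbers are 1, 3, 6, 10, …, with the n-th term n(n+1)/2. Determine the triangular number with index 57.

1653

The 57th triangular number is n(n+1)/2 with n = 57.
57·58/2 = 3306/2 = 1653.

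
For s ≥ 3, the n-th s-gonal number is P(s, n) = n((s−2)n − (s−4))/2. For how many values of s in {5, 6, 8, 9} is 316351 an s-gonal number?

s = 5: P(5, 459) = 315792 and P(5, 460) = 317170; 316351 is not s-gonal.
s = 6: P(6, 397) = 314821 and P(6, 398) = 316410; 316351 is not s-gonal.
s = 8: P(8, 325) = 316225 and P(8, 326) = 318176; 316351 is not s-gonal.
s = 9: P(9, 301) = 316351. ✓
Hits: s ∈ {9} → 1.

1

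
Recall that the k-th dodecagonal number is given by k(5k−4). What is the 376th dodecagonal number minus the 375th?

Consecutive dodecagonal numbers differ by 10n − 9: here 10·376 − 9 = 3751.

3751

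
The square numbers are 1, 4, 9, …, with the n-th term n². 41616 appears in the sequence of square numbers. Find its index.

204

We need n² = 41616, so n = √41616 = 204.
Check: 204² = 41616. ✓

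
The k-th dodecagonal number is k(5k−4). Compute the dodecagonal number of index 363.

657393

The 363rd dodecagonal number is n(5n−4) with n = 363.
363·(5·363 − 4) = 363·1811 = 657393.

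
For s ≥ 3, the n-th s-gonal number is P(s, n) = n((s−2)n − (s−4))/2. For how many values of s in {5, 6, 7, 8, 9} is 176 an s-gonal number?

s = 5: P(5, 11) = 176. ✓
s = 6: P(6, 9) = 153 and P(6, 10) = 190; 176 is not s-gonal.
s = 7: P(7, 8) = 148 and P(7, 9) = 189; 176 is not s-gonal.
s = 8: P(8, 8) = 176. ✓
s = 9: P(9, 7) = 154 and P(9, 8) = 204; 176 is not s-gonal.
Hits: s ∈ {5, 8} → 2.

2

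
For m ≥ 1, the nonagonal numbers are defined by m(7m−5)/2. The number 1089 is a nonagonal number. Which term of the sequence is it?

Set n(7n−5)/2 = 1089, giving 7n² − 5n − 2178 = 0.
The discriminant is 25 + 56·1089 = 61009, and √61009 = 247.
So n = (5 + 247) / 14 = 252/14 = 18.

18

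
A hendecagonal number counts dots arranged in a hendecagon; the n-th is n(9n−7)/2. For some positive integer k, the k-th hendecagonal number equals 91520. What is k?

Set n(9n−7)/2 = 91520, giving 9n² − 7n − 183040 = 0.
So n = (7 + 2567) / 18 = 2574/18 = 143.
Check: 143·(9·143 − 7)/2 = 91520. ✓

143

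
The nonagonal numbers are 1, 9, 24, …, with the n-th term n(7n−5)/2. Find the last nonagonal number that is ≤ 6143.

Solve n(7n−5)/2 ≤ 6143 for integer n.
n = 42 gives 6069 ≤ 6143, while n = 43 gives 6364 > 6143; so the answer is 6069.

6069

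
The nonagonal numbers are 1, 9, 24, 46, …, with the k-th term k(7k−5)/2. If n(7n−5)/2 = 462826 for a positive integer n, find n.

Set n(7n−5)/2 = 462826, giving 7n² − 5n − 925652 = 0.
The discriminant is 25 + 56·462826 = 25918281, and √25918281 = 5091.
So n = (5 + 5091) / 14 = 5096/14 = 364.

364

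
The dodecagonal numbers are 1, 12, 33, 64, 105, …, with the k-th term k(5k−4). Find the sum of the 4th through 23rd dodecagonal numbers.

20470

Σ i(5i−4) = 5Σi² − 4Σi over i = 4..23.
Σi = 276 − 6 = 270 and Σi² = 4324 − 14 = 4310.
5·4310 − 4·270 = 20470.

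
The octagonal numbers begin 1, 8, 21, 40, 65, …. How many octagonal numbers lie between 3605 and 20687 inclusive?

The n-th octagonal number is n(3n−2).
Smallest index with value ≥ 3605: n = 35 (giving 3605).
Largest index with value ≤ 20687: n = 83 (giving 20501).
Indices 35 through 83: 49 terms.

49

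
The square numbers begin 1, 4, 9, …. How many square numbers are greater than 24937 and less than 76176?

The n-th square number is n².
Smallest index with value > 24937: n = 158 (giving 24964).
Largest index with value < 76176: n = 275 (giving 75625).
Indices 158 through 275: 118 terms.

118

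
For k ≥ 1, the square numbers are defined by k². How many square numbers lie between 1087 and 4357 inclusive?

The n-th square number is n².
Smallest index with value ≥ 1087: n = 33 (giving 1089).
Largest index with value ≤ 4357: n = 66 (giving 4356).
Indices 33 through 66: 34 terms.

34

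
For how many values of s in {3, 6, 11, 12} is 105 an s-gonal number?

2

s = 3: P(3, 14) = 105. ✓
s = 6: P(6, 7) = 91 and P(6, 8) = 120; 105 is not s-gonal.
s = 11: P(11, 5) = 95 and P(11, 6) = 141; 105 is not s-gonal.
s = 12: P(12, 5) = 105. ✓
Hits: s ∈ {3, 12} → 2.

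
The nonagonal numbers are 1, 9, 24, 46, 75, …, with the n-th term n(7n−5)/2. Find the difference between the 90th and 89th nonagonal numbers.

Consecutive nonagonal numbers differ by 7n − 6: here 7·90 − 6 = 624.

624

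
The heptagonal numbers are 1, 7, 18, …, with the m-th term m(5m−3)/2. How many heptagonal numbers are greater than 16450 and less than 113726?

The n-th heptagonal number is n(5n−3)/2.
Smallest index with value > 16450: n = 82 (giving 16687).
Largest index with value < 113726: n = 213 (giving 113103).
Indices 82 through 213: 132 terms.

132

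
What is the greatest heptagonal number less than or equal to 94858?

94770

Solve n(5n−3)/2 ≤ 94858 for integer n.
n = 195 gives 94770 ≤ 94858, while n = 196 gives 95746 > 94858; so the answer is 94770.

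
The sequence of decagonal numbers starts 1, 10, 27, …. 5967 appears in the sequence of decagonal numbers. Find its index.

Set n(4n−3) = 5967, giving 4n² − 3n − 5967 = 0.
So n = (3 + 309) / 8 = 312/8 = 39.

39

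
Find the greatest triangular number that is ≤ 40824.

Solve n(n+1)/2 ≤ 40824 for integer n.
n = 285 gives 40755 ≤ 40824, while n = 286 gives 41041 > 40824; so the answer is 40755.

40755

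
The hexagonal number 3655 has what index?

Set n(2n−1) = 3655, giving 2n² − n − 3655 = 0.
The discriminant is 1 + 8·3655 = 29241, and √29241 = 171.
So n = (1 + 171) / 4 = 172/4 = 43.

43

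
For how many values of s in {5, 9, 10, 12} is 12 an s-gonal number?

s = 5: P(5, 3) = 12. ✓
s = 9: P(9, 2) = 9 and P(9, 3) = 24; 12 is not s-gonal.
s = 10: P(10, 2) = 10 and P(10, 3) = 27; 12 is not s-gonal.
s = 12: P(12, 2) = 12. ✓
Hits: s ∈ {5, 12} → 2.

2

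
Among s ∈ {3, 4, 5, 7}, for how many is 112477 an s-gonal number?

1

s = 3: P(3, 473) = 112101 and P(3, 474) = 112575; 112477 is not s-gonal.
s = 4: P(4, 335) = 112225 and P(4, 336) = 112896; 112477 is not s-gonal.
s = 5: P(5, 274) = 112477. ✓
s = 7: P(7, 212) = 112042 and P(7, 213) = 113103; 112477 is not s-gonal.
Hits: s ∈ {5} → 1.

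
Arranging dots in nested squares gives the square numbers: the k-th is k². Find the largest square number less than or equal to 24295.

24025

Solve n² ≤ 24295 for integer n.
n = 155 gives 24025 ≤ 24295, while n = 156 gives 24336 > 24295; so the answer is 24025.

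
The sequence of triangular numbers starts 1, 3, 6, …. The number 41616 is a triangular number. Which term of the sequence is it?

Set n(n+1)/2 = 41616, giving n² + n − 83232 = 0.
The discriminant is 1 + 8·41616 = 332929, and √332929 = 577.
So n = (-1 + 577) / 2 = 576/2 = 288.

288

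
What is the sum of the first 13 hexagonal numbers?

1547

Σ i(2i−1) = 2Σi² − Σi over i = 1..13.
Σi = 91 and Σi² = 819.
2·819 − 1·91 = 1547.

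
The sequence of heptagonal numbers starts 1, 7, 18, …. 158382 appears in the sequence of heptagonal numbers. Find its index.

252

Set n(5n−3)/2 = 158382, giving 5n² − 3n − 316764 = 0.
The discriminant is 9 + 40·158382 = 6335289, and √6335289 = 2517.
So n = (3 + 2517) / 10 = 2520/10 = 252.
Check: 252·(5·252 − 3)/2 = 158382. ✓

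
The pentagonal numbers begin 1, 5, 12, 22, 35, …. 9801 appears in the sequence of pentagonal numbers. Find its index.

Set n(3n−1)/2 = 9801, giving 3n² − n − 19602 = 0.
So n = (1 + 485) / 6 = 486/6 = 81.
Check: 81·(3·81 − 1)/2 = 9801. ✓

81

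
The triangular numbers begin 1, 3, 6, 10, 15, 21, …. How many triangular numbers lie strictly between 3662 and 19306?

110

The n-th triangular number is n(n+1)/2.
Smallest index with value > 3662: n = 86 (giving 3741).
Largest index with value < 19306: n = 195 (giving 19110).
Indices 86 through 195: 110 terms.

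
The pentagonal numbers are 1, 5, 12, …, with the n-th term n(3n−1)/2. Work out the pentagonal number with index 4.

22

The 4th pentagonal number is n(3n−1)/2 with n = 4.
4·(3·4 − 1)/2 = 4·11/2 = 22.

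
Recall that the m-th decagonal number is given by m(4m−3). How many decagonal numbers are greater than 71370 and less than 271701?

The n-th decagonal number is n(4n−3).
Smallest index with value > 71370: n = 134 (giving 71422).
Largest index with value < 271701: n = 260 (giving 269620).
Indices 134 through 260: 127 terms.

127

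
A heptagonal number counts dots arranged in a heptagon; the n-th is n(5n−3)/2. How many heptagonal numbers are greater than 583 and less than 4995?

29

The n-th heptagonal number is n(5n−3)/2.
Smallest index with value > 583: n = 16 (giving 616).
Largest index with value < 4995: n = 44 (giving 4774).
Indices 16 through 44: 29 terms.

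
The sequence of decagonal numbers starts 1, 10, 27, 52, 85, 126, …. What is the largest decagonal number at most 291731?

290790

Solve n(4n−3) ≤ 291731 for integer n.
n = 270 gives 290790 ≤ 291731, while n = 271 gives 292951 > 291731; so the answer is 290790.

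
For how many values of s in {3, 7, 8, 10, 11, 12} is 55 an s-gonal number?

s = 3: P(3, 10) = 55. ✓
s = 7: P(7, 5) = 55. ✓
s = 8: P(8, 4) = 40 and P(8, 5) = 65; 55 is not s-gonal.
s = 10: P(10, 4) = 52 and P(10, 5) = 85; 55 is not s-gonal.
s = 11: P(11, 3) = 30 and P(11, 4) = 58; 55 is not s-gonal.
s = 12: P(12, 3) = 33 and P(12, 4) = 64; 55 is not s-gonal.
Hits: s ∈ {3, 7} → 2.

2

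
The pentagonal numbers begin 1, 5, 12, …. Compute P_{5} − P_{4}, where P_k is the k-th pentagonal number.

Consecutive pentagonal numbers differ by 3n − 2: here 3·5 − 2 = 13.

13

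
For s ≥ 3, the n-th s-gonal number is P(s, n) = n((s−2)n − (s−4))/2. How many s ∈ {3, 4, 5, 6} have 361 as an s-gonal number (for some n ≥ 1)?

1

s = 3: P(3, 26) = 351 and P(3, 27) = 378; 361 is not s-gonal.
s = 4: P(4, 19) = 361. ✓
s = 5: P(5, 15) = 330 and P(5, 16) = 376; 361 is not s-gonal.
s = 6: P(6, 13) = 325 and P(6, 14) = 378; 361 is not s-gonal.
Hits: s ∈ {4} → 1.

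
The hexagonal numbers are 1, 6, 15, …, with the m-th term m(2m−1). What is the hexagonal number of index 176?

61776

The 176th hexagonal number is n(2n−1) with n = 176.
176·(2·176 − 1) = 176·351 = 61776.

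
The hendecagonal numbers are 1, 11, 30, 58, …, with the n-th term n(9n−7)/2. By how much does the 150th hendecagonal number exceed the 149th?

1342

Consecutive hendecagonal numbers differ by 9n − 8: here 9·150 − 8 = 1342.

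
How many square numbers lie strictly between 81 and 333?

The n-th square number is n².
Smallest index with value > 81: n = 10 (giving 100).
Largest index with value < 333: n = 18 (giving 324).
Indices 10 through 18: 9 terms.

9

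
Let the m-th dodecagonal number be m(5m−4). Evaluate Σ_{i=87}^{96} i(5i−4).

415365

Σ i(5i−4) = 5Σi² − 4Σi over i = 87..96.
Σi = 4656 − 3741 = 915 and Σi² = 299536 − 215731 = 83805.
5·83805 − 4·915 = 415365.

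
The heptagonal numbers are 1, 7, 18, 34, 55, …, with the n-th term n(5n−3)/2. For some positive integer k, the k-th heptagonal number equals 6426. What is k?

51

Set n(5n−3)/2 = 6426, giving 5n² − 3n − 12852 = 0.
The discriminant is 9 + 40·6426 = 257049, and √257049 = 507.
So n = (3 + 507) / 10 = 510/10 = 51.
Check: 51·(5·51 − 3)/2 = 6426. ✓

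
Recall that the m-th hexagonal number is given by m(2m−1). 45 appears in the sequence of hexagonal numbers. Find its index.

Set n(2n−1) = 45, giving 2n² − n − 45 = 0.
The discriminant is 1 + 8·45 = 361, and √361 = 19.
So n = (1 + 19) / 4 = 20/4 = 5.

5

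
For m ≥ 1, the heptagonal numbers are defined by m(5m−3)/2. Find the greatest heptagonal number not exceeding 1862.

Solve n(5n−3)/2 ≤ 1862 for integer n.
n = 27 gives 1782 ≤ 1862, while n = 28 gives 1918 > 1862; so the answer is 1782.

1782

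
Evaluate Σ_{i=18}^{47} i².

Σ_{i=18}^{47} i² = 35720 − 1785 = 33935.

33935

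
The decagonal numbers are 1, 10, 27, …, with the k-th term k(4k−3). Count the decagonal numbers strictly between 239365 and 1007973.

257

The n-th decagonal number is n(4n−3).
Smallest index with value > 239365: n = 246 (giving 241326).
Largest index with value < 1007973: n = 502 (giving 1006510).
Indices 246 through 502: 257 terms.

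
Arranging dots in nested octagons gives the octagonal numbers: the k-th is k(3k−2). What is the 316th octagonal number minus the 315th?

Consecutive octagonal numbers differ by 6n − 5: here 6·316 − 5 = 1891.

1891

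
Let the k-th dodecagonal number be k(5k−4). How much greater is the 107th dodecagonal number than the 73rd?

30464

107·(5·107 − 4) = 56817 and 73·(5·73 − 4) = 26353.
Difference: 56817 − 26353 = 30464.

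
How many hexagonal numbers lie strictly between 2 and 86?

5

The n-th hexagonal number is n(2n−1).
Smallest index with value > 2: n = 2 (giving 6).
Largest index with value < 86: n = 6 (giving 66).
Indices 2 through 6: 5 terms.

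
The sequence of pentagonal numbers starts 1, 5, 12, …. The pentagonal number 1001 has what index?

Set n(3n−1)/2 = 1001, giving 3n² − n − 2002 = 0.
The discriminant is 1 + 24·1001 = 24025, and √24025 = 155.
So n = (1 + 155) / 6 = 156/6 = 26.
Check: 26·(3·26 − 1)/2 = 1001. ✓

26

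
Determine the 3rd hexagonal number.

15

The 3rd hexagonal number is n(2n−1) with n = 3.
3·(2·3 − 1) = 3·5 = 15.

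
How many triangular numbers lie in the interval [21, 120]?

10

The n-th triangular number is n(n+1)/2.
Smallest index with value ≥ 21: n = 6 (giving 21).
Largest index with value ≤ 120: n = 15 (giving 120).
Indices 6 through 15: 10 terms.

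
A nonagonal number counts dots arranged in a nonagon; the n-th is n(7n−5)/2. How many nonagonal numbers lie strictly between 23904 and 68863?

The n-th nonagonal number is n(7n−5)/2.
Smallest index with value > 23904: n = 84 (giving 24486).
Largest index with value < 68863: n = 140 (giving 68250).
Indices 84 through 140: 57 terms.

57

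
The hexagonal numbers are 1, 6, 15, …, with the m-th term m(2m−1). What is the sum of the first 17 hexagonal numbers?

3417

Σ i(2i−1) = 2Σi² − Σi over i = 1..17.
Σi = 153 and Σi² = 1785.
2·1785 − 1·153 = 3417.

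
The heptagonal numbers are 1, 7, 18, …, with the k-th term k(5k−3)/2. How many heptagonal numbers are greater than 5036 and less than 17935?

The n-th heptagonal number is n(5n−3)/2.
Smallest index with value > 5036: n = 46 (giving 5221).
Largest index with value < 17935: n = 84 (giving 17514).
Indices 46 through 84: 39 terms.

39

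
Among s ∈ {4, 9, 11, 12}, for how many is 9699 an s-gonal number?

1

s = 4: P(4, 98) = 9604 and P(4, 99) = 9801; 9699 is not s-gonal.
s = 9: P(9, 53) = 9699. ✓
s = 11: P(11, 46) = 9361 and P(11, 47) = 9776; 9699 is not s-gonal.
s = 12: P(12, 44) = 9504 and P(12, 45) = 9945; 9699 is not s-gonal.
Hits: s ∈ {9} → 1.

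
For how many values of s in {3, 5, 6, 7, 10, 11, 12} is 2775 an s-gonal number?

1

s = 3: P(3, 74) = 2775. ✓
s = 5: P(5, 43) = 2752 and P(5, 44) = 2882; 2775 is not s-gonal.
s = 6: P(6, 37) = 2701 and P(6, 38) = 2850; 2775 is not s-gonal.
s = 7: P(7, 33) = 2673 and P(7, 34) = 2839; 2775 is not s-gonal.
s = 10: P(10, 26) = 2626 and P(10, 27) = 2835; 2775 is not s-gonal.
s = 11: P(11, 25) = 2725 and P(11, 26) = 2951; 2775 is not s-gonal.
s = 12: P(12, 23) = 2553 and P(12, 24) = 2784; 2775 is not s-gonal.
Hits: s ∈ {3} → 1.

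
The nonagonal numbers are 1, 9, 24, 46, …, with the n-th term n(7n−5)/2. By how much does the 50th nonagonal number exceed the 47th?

50·(7·50 − 5)/2 = 8625 and 47·(7·47 − 5)/2 = 7614.
Difference: 8625 − 7614 = 1011.

1011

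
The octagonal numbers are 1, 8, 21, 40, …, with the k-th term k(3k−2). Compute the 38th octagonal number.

The 38th octagonal number is n(3n−2) with n = 38.
38·(3·38 − 2) = 38·112 = 4256.

4256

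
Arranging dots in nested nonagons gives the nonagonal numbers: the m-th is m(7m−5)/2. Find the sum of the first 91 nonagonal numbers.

Σ i(7i−5)/2 = (7Σi² − 5Σi) / 2 over i = 1..91.
Σi = 4186 and Σi² = 255346.
(7·255346 − 5·4186) / 2 = 1766492/2 = 883246.

883246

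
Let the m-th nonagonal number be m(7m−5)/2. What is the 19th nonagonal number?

The 19th nonagonal number is n(7n−5)/2 with n = 19.
19·(7·19 − 5)/2 = 19·128/2 = 19·64 = 1216.

1216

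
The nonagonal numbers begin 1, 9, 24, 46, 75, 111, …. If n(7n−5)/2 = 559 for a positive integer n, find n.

Set n(7n−5)/2 = 559, giving 7n² − 5n − 1118 = 0.
So n = (5 + 177) / 14 = 182/14 = 13.
Check: 13·(7·13 − 5)/2 = 559. ✓

13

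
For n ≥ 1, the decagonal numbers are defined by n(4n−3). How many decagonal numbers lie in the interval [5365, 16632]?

The n-th decagonal number is n(4n−3).
Smallest index with value ≥ 5365: n = 37 (giving 5365).
Largest index with value ≤ 16632: n = 64 (giving 16192).
Indices 37 through 64: 28 terms.

28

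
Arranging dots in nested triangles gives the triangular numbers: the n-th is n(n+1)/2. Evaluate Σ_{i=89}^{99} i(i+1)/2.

49170

Σ i(i+1)/2 = (Σi² + Σi) / 2 over i = 89..99.
Σi = 4950 − 3916 = 1034 and Σi² = 328350 − 231044 = 97306.
(1·97306 + 1·1034) / 2 = 98340/2 = 49170.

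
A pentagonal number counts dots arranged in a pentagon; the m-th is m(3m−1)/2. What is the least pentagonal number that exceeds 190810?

Solve n(3n−1)/2 > 190810 for integer n.
The largest n with value ≤ 190810 is 356 (since 189926 ≤ 190810 < 190995), so the first above is n = 357, value 190995.

190995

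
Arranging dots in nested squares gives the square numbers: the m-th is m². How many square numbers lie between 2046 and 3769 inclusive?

The n-th square number is n².
Smallest index with value ≥ 2046: n = 46 (giving 2116).
Largest index with value ≤ 3769: n = 61 (giving 3721).
Indices 46 through 61: 16 terms.

16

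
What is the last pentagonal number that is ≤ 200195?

199655

Solve n(3n−1)/2 ≤ 200195 for integer n.
n = 365 gives 199655 ≤ 200195, while n = 366 gives 200751 > 200195; so the answer is 199655.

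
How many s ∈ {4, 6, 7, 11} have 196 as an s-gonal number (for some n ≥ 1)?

2

s = 4: P(4, 14) = 196. ✓
s = 6: P(6, 10) = 190 and P(6, 11) = 231; 196 is not s-gonal.
s = 7: P(7, 9) = 189 and P(7, 10) = 235; 196 is not s-gonal.
s = 11: P(11, 7) = 196. ✓
Hits: s ∈ {4, 11} → 2.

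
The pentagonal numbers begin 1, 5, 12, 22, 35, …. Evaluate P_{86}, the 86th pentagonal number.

11051

The 86th pentagonal number is n(3n−1)/2 with n = 86.
86·(3·86 − 1)/2 = 86·257/2 = 11051.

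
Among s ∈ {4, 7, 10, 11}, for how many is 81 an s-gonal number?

s = 4: P(4, 9) = 81. ✓
s = 7: P(7, 6) = 81. ✓
s = 10: P(10, 4) = 52 and P(10, 5) = 85; 81 is not s-gonal.
s = 11: P(11, 4) = 58 and P(11, 5) = 95; 81 is not s-gonal.
Hits: s ∈ {4, 7} → 2.

2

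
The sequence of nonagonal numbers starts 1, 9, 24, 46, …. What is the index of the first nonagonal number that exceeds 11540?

Solve n(7n−5)/2 > 11540 for integer n.
The largest n with value ≤ 11540 is 57 (since 11229 ≤ 11540 < 11629), so the first above is n = 58, value 11629.

58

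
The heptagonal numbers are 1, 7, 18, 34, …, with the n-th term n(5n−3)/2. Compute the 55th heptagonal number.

7480

The 55th heptagonal number is n(5n−3)/2 with n = 55.
55·(5·55 − 3)/2 = 55·272/2 = 55·136 = 7480.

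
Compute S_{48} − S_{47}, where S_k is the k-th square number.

95

n² − (n−1)² = 2n − 1, so 48² − 47² = 2·48 − 1 = 95.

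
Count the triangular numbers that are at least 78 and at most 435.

The n-th triangular number is n(n+1)/2.
Smallest index with value ≥ 78: n = 12 (giving 78).
Largest index with value ≤ 435: n = 29 (giving 435).
Indices 12 through 29: 18 terms.

18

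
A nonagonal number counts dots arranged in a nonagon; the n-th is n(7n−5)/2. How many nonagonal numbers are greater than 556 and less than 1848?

11

The n-th nonagonal number is n(7n−5)/2.
Smallest index with value > 556: n = 13 (giving 559).
Largest index with value < 1848: n = 23 (giving 1794).
Indices 13 through 23: 11 terms.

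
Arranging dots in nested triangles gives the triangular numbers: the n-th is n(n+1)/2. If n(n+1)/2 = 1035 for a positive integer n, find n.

Set n(n+1)/2 = 1035, giving n² + n − 2070 = 0.
The discriminant is 1 + 8·1035 = 8281, and √8281 = 91.
So n = (-1 + 91) / 2 = 90/2 = 45.
Check: 45·46/2 = 1035. ✓

45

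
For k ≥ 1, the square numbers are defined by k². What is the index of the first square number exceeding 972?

Solve n² > 972 for integer n.
The largest n with value ≤ 972 is 31 (since 961 ≤ 972 < 1024), so the first above is n = 32, value 1024.

32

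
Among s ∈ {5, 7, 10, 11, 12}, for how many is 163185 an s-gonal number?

s = 5: P(5, 330) = 163185. ✓
s = 7: P(7, 255) = 162180 and P(7, 256) = 163456; 163185 is not s-gonal.
s = 10: P(10, 202) = 162610 and P(10, 203) = 164227; 163185 is not s-gonal.
s = 11: P(11, 190) = 161785 and P(11, 191) = 163496; 163185 is not s-gonal.
s = 12: P(12, 181) = 163081 and P(12, 182) = 164892; 163185 is not s-gonal.
Hits: s ∈ {5} → 1.

1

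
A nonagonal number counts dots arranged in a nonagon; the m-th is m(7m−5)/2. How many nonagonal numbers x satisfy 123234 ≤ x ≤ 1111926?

The n-th nonagonal number is n(7n−5)/2.
Smallest index with value ≥ 123234: n = 188 (giving 123234).
Largest index with value ≤ 1111926: n = 564 (giving 1111926).
Indices 188 through 564: 377 terms.

377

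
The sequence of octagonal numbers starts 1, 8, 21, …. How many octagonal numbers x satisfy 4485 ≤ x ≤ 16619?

36

The n-th octagonal number is n(3n−2).
Smallest index with value ≥ 4485: n = 39 (giving 4485).
Largest index with value ≤ 16619: n = 74 (giving 16280).
Indices 39 through 74: 36 terms.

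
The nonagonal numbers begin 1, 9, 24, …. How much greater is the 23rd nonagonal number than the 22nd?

Consecutive nonagonal numbers differ by 7n − 6: here 7·23 − 6 = 155.

155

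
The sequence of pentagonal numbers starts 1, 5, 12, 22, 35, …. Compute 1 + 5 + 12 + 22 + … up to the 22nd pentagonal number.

Σ i(3i−1)/2 = (3Σi² − Σi) / 2 over i = 1..22.
Σi = 253 and Σi² = 3795.
(3·3795 − 1·253) / 2 = 11132/2 = 5566.

5566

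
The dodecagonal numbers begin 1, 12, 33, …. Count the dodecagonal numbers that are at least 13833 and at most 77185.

72

The n-th dodecagonal number is n(5n−4).
Smallest index with value ≥ 13833: n = 53 (giving 13833).
Largest index with value ≤ 77185: n = 124 (giving 76384).
Indices 53 through 124: 72 terms.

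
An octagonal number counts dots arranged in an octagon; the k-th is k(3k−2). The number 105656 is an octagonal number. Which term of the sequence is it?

Set n(3n−2) = 105656, giving 3n² − 2n − 105656 = 0.
So n = (2 + 1126) / 6 = 1128/6 = 188.

188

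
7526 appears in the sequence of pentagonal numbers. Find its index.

Set n(3n−1)/2 = 7526, giving 3n² − n − 15052 = 0.
The discriminant is 1 + 24·7526 = 180625, and √180625 = 425.
So n = (1 + 425) / 6 = 426/6 = 71.

71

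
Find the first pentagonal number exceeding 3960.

4030

Solve n(3n−1)/2 > 3960 for integer n.
The largest n with value ≤ 3960 is 51 (since 3876 ≤ 3960 < 4030), so the first above is n = 52, value 4030.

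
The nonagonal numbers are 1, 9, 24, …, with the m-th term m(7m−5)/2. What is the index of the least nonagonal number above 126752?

191

Solve n(7n−5)/2 > 126752 for integer n.
The largest n with value ≤ 126752 is 190 (since 125875 ≤ 126752 < 127206), so the first above is n = 191, value 127206.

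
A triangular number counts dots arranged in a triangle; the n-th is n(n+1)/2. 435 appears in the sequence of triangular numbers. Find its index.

Set n(n+1)/2 = 435, giving n² + n − 870 = 0.
The discriminant is 1 + 8·435 = 3481, and √3481 = 59.
So n = (-1 + 59) / 2 = 58/2 = 29.

29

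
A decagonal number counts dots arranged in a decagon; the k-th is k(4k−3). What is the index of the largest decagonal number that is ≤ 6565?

Solve n(4n−3) ≤ 6565 for integer n.
n = 40 gives 6280 ≤ 6565, while n = 41 gives 6601 > 6565; so the answer is index 40.

40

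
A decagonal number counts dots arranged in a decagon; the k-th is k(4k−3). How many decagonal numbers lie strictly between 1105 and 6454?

The n-th decagonal number is n(4n−3).
Smallest index with value > 1105: n = 18 (giving 1242).
Largest index with value < 6454: n = 40 (giving 6280).
Indices 18 through 40: 23 terms.

23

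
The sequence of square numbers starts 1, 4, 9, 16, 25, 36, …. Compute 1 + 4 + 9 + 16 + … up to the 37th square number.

17575

Σ_{i=1}^{37} i² = 37·38·75/6 = 17575.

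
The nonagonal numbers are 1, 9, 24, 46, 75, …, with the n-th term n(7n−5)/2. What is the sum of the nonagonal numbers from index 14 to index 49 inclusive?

135786

Σ i(7i−5)/2 = (7Σi² − 5Σi) / 2 over i = 14..49.
Σi = 1225 − 91 = 1134 and Σi² = 40425 − 819 = 39606.
(7·39606 − 5·1134) / 2 = 271572/2 = 135786.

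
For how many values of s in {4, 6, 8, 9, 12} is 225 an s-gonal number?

s = 4: P(4, 15) = 225. ✓
s = 6: P(6, 10) = 190 and P(6, 11) = 231; 225 is not s-gonal.
s = 8: P(8, 9) = 225. ✓
s = 9: P(9, 8) = 204 and P(9, 9) = 261; 225 is not s-gonal.
s = 12: P(12, 7) = 217 and P(12, 8) = 288; 225 is not s-gonal.
Hits: s ∈ {4, 8} → 2.

2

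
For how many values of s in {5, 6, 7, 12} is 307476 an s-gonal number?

1

s = 5: P(5, 452) = 306230 and P(5, 453) = 307587; 307476 is not s-gonal.
s = 6: P(6, 392) = 306936 and P(6, 393) = 308505; 307476 is not s-gonal.
s = 7: P(7, 351) = 307476. ✓
s = 12: P(12, 248) = 306528 and P(12, 249) = 309009; 307476 is not s-gonal.
Hits: s ∈ {7} → 1.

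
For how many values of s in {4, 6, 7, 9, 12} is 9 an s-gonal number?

s = 4: P(4, 3) = 9. ✓
s = 6: P(6, 2) = 6 and P(6, 3) = 15; 9 is not s-gonal.
s = 7: P(7, 2) = 7 and P(7, 3) = 18; 9 is not s-gonal.
s = 9: P(9, 2) = 9. ✓
s = 12: P(12, 1) = 1 and P(12, 2) = 12; 9 is not s-gonal.
Hits: s ∈ {4, 9} → 2.

2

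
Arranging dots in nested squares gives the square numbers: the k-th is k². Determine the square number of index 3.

9

The 3rd square number is n² with n = 3.
3² = 9.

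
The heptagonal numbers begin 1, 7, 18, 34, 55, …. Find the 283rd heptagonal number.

199798

283·(5·283 − 3)/2 = 283·1412/2 = 283·706 = 199798.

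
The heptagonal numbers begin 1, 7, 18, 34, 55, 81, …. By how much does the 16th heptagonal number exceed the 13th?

213

16·(5·16 − 3)/2 = 616 and 13·(5·13 − 3)/2 = 403.
Difference: 616 − 403 = 213.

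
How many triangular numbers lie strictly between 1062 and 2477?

24

The n-th triangular number is n(n+1)/2.
Smallest index with value > 1062: n = 46 (giving 1081).
Largest index with value < 2477: n = 69 (giving 2415).
Indices 46 through 69: 24 terms.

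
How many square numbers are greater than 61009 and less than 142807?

130

The n-th square number is n².
Smallest index with value > 61009: n = 248 (giving 61504).
Largest index with value < 142807: n = 377 (giving 142129).
Indices 248 through 377: 130 terms.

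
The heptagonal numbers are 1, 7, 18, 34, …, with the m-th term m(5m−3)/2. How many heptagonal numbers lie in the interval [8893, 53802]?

88

The n-th heptagonal number is n(5n−3)/2.
Smallest index with value ≥ 8893: n = 60 (giving 8910).
Largest index with value ≤ 53802: n = 147 (giving 53802).
Indices 60 through 147: 88 terms.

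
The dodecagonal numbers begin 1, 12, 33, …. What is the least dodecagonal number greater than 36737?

37497

Solve n(5n−4) > 36737 for integer n.
The largest n with value ≤ 36737 is 86 (since 36636 ≤ 36737 < 37497), so the first above is n = 87, value 37497.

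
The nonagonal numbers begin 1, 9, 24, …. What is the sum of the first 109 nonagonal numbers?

Σ i(7i−5)/2 = (7Σi² − 5Σi) / 2 over i = 1..109.
Σi = 5995 and Σi² = 437635.
(7·437635 − 5·5995) / 2 = 3033470/2 = 1516735.

1516735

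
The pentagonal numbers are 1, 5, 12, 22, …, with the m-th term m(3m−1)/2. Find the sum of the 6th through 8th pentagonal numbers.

Σ i(3i−1)/2 = (3Σi² − Σi) / 2 over i = 6..8.
Σi = 36 − 15 = 21 and Σi² = 204 − 55 = 149.
(3·149 − 1·21) / 2 = 426/2 = 213.

213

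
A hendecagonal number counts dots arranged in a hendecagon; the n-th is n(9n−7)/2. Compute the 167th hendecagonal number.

The 167th hendecagonal number is n(9n−7)/2 with n = 167.
167·(9·167 − 7)/2 = 167·1496/2 = 167·748 = 124916.

124916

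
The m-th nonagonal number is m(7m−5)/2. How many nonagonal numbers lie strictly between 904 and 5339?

23

The n-th nonagonal number is n(7n−5)/2.
Smallest index with value > 904: n = 17 (giving 969).
Largest index with value < 5339: n = 39 (giving 5226).
Indices 17 through 39: 23 terms.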